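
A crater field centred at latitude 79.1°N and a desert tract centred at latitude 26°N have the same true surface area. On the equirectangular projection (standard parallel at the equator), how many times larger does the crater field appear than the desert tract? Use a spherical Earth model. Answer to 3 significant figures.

4.75

Plate carrée maps x = Rλ, y = Rφ. The meridian scale is h = 1 and the parallel scale is k = 1/cos φ = sec φ.
Areal scale at 79.1°: h·k = 1.000 × 5.288 = 5.288.
Areal scale at 26°: h·k = 1.000 × 1.113 = 1.113.
Ratio = 5.288/1.113 ≈ 4.75.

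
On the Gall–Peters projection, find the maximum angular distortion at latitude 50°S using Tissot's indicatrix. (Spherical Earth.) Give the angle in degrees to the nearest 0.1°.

10.9°

Gall–Peters is a cylindrical equal-area projection with standard parallels at ±45°. For cylindrical equal-area with standard parallel φ₀, h = cos φ / cos φ₀ and k = cos φ₀ / cos φ, so h·k = 1.
At 50°: h = 0.9090, k = 1.100; principal scales a = 1.100, b = 0.9090.
sin(ω/2) = (a − b)/(a + b) = 0.1910/2.009 = 0.09508, so ω = 2 arcsin(0.09508) ≈ 10.9°.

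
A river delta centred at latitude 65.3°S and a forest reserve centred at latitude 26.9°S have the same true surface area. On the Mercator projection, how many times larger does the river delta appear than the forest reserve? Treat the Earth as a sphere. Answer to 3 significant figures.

Mercator areal scale is sec²φ.
At 65.3°: sec²(65.3°) = 1/0.4179² = 5.727.
At 26.9°: sec²(26.9°) = 1/0.8918² = 1.257.
Ratio = 5.727/1.257 = cos²(26.9°)/cos²(65.3°) ≈ 4.55.

4.55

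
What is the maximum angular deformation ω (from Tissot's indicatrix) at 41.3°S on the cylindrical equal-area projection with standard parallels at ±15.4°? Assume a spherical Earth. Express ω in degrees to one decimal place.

28.3°

A cylindrical equal-area projection with standard parallel φ₀ has meridian scale h = cos φ / cos φ₀ and parallel scale k = cos φ₀ / cos φ (so areas are preserved, h·k = 1).
At 41.3°: h = 0.7792, k = 1.283; principal scales a = 1.283, b = 0.7792.
sin(ω/2) = (a − b)/(a + b) = 0.5041/2.063 = 0.2444, so ω = 2 arcsin(0.2444) ≈ 28.3°.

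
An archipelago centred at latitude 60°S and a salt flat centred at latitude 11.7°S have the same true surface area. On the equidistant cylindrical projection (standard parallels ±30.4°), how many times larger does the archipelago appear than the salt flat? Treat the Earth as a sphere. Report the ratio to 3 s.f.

1.96

With standard parallel φ₀ = 30.4°, the equirectangular projection gives x = Rλ cos φ₀, y = Rφ, so h = 1 and k = cos 30.4° / cos φ.
Areal scale at 60°: h·k = 1.000 × 1.725 = 1.725.
Areal scale at 11.7°: h·k = 1.000 × 0.8808 = 0.8808.
Ratio = 1.725/0.8808 ≈ 1.96.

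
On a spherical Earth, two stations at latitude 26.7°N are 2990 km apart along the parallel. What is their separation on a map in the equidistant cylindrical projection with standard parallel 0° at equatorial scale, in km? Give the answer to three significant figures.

3350 km

In the plate carrée (x = Rλ, y = Rφ), meridians are true-scale (h = 1) and parallels are stretched by k = sec φ.
Along the parallel, k = sec 26.7° = 1/0.8934 = 1.119.
Map distance = 2990 × 1.119 ≈ 3350 km.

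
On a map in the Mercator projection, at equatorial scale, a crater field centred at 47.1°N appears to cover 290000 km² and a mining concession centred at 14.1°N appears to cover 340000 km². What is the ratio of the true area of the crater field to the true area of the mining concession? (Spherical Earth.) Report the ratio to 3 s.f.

Since Mercator area scale is 1/cos²φ, the true area equals the apparent area multiplied by cos²φ.
True area of crater field: 290000 × cos²(47.1°) = 290000 × 0.4634 = 134400 km².
True area of mining concession: 340000 × cos²(14.1°) = 340000 × 0.9407 = 319800 km².
Ratio = 134400 / 319800 ≈ 0.420.

0.420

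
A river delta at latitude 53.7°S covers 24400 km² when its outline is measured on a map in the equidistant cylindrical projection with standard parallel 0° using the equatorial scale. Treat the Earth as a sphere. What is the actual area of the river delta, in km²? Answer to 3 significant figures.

Plate carrée maps x = Rλ, y = Rφ. The meridian scale is h = 1 and the parallel scale is k = 1/cos φ = sec φ.
Areal scale = h·k = 1 × sec φ; at 53.7°, h = 1.000, k = 1.689, so h·k = 1.689.
True area = apparent / (areal scale) = 24400 / 1.689 ≈ 14400 km².

14400 km²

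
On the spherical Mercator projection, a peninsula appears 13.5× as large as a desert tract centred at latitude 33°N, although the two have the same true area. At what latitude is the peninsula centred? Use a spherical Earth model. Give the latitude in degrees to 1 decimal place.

For equal true areas on Mercator, apparent areas scale as sec²φ, so the ratio is cos²φ₂ / cos²φ₁.
cos²φ₂ / cos²φ₁ = 13.5  ⇒  cos φ₁ = cos 33° / √13.5 = 0.8387/3.674 = 0.2283.
φ₁ = arccos(0.2283) ≈ 76.8°.

76.8°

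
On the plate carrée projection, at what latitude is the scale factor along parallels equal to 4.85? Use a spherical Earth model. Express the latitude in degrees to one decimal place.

Plate carrée: h = 1, k = sec φ along parallels.
sec φ = 4.85  ⇒  cos φ = 0.2062  ⇒  φ ≈ 78.1°.

78.1°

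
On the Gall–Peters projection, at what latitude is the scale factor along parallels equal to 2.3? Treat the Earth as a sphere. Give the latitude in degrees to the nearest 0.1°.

The Gall–Peters projection is cylindrical equal-area with φ₀ = 45°. Cylindrical equal-area (φ₀ = 45°): h = cos φ / cos 45° along meridians, k = cos 45° / cos φ along parallels; h·k = 1.
k = cos φ₀ / cos φ = 2.3  ⇒  cos φ = cos 45° / 2.3 = 0.3074.
φ = arccos(0.3074) ≈ 72.1°.

72.1°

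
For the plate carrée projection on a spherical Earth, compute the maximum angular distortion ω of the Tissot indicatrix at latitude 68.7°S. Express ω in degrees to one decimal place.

55.7°

Plate carrée maps x = Rλ, y = Rφ. The meridian scale is h = 1 and the parallel scale is k = 1/cos φ = sec φ.
At 68.7°: h = 1.000, k = 2.753; principal scales a = 2.753, b = 1.000.
sin(ω/2) = (a − b)/(a + b) = 1.753/3.753 = 0.4671, so ω = 2 arcsin(0.4671) ≈ 55.7°.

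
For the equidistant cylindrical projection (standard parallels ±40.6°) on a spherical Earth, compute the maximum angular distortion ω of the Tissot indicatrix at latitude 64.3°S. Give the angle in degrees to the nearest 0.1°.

In the equirectangular projection with standard parallel φ₀ = 40.6° (x = Rλ cos φ₀, y = Rφ), meridians are true-scale (h = 1) and the parallel scale is k = cos φ₀ / cos φ.
At 64.3°: h = 1.000, k = 1.751; principal scales a = 1.751, b = 1.000.
sin(ω/2) = (a − b)/(a + b) = 0.7508/2.751 = 0.2730, so ω = 2 arcsin(0.2730) ≈ 31.7°.

31.7°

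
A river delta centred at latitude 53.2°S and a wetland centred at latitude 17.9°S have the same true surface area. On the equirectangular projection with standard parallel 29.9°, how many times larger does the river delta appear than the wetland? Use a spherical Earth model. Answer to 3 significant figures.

1.59

In the equirectangular projection with standard parallel φ₀ = 29.9° (x = Rλ cos φ₀, y = Rφ), meridians are true-scale (h = 1) and the parallel scale is k = cos φ₀ / cos φ.
Areal scale at 53.2°: h·k = 1.000 × 1.447 = 1.447.
Areal scale at 17.9°: h·k = 1.000 × 0.9110 = 0.9110.
Ratio = 1.447/0.9110 ≈ 1.59.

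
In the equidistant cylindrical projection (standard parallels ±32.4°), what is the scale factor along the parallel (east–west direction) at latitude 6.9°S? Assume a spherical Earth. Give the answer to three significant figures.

With standard parallel φ₀ = 32.4°, the equirectangular projection gives x = Rλ cos φ₀, y = Rφ, so h = 1 and k = cos 32.4° / cos φ.
k = cos 32.4° / cos 6.9° = 0.8443/0.9928 = 0.8505.

0.850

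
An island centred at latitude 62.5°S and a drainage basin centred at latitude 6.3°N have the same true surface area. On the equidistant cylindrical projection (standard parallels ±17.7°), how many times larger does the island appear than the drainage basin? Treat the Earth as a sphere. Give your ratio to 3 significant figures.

2.15

In the equirectangular projection with standard parallel φ₀ = 17.7° (x = Rλ cos φ₀, y = Rφ), meridians are true-scale (h = 1) and the parallel scale is k = cos φ₀ / cos φ.
Areal scale at 62.5°: h·k = 1.000 × 2.063 = 2.063.
Areal scale at 6.3°: h·k = 1.000 × 0.9584 = 0.9584.
Ratio = 2.063/0.9584 ≈ 2.15.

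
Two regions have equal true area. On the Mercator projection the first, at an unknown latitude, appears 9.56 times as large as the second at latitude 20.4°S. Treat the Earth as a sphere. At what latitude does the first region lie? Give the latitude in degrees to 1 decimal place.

72.4°

Mercator areal scale is sec²φ, so apparent-area ratio = sec²φ₁ / sec²φ₂ = cos²φ₂ / cos²φ₁.
cos²φ₂ / cos²φ₁ = 9.56  ⇒  cos φ₁ = cos 20.4° / √9.56 = 0.9373/3.092 = 0.3031.
φ₁ = arccos(0.3031) ≈ 72.4°.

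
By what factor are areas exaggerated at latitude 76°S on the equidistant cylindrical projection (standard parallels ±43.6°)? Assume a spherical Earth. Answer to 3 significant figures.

The equidistant cylindrical projection with φ₀ = 43.6° has h = 1 (meridians true) and k = cos φ₀ / cos φ along parallels.
Areal scale = h·k = 1 × cos φ₀ / cos φ; at 76°, h = 1.000, k = 2.993, so h·k = 2.993.

2.99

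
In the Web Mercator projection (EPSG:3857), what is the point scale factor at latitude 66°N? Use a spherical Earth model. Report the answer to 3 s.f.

2.46

For Mercator, h = k = sec φ (a conformal cylindrical projection has a single point scale, 1/cos φ).
k = 1/cos 66° = 1/0.4067 = 2.459.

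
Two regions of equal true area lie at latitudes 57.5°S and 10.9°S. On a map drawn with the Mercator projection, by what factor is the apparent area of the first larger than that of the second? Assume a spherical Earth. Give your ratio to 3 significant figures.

Mercator areal scale is sec²φ.
At 57.5°: sec²(57.5°) = 1/0.5373² = 3.464.
At 10.9°: sec²(10.9°) = 1/0.9820² = 1.037.
Ratio = 3.464/1.037 = cos²(10.9°)/cos²(57.5°) ≈ 3.34.

3.34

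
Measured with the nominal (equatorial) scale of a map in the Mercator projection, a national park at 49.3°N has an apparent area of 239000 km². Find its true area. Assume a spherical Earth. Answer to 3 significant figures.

102000 km²

Mercator is conformal, so the point scale is isotropic: h = k = sec φ = 1/cos φ.
Areal scale = k² = sec²φ = 1/cos²(49.3°) = 1/0.6521² = 2.352.
True area = apparent / (areal scale) = 239000 / 2.352 ≈ 102000 km².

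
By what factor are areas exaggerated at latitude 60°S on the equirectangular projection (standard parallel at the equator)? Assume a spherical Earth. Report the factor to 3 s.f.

2.00

For the equirectangular projection with φ₀ = 0 (plate carrée), h = 1 along meridians and k = sec φ along parallels.
Areal scale = h·k = 1 × sec φ; at 60°, h = 1.000, k = 2.000, so h·k = 2.000.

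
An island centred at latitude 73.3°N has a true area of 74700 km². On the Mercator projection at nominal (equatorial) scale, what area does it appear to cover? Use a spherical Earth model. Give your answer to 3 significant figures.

905000 km²

For Mercator, h = k = sec φ (a conformal cylindrical projection has a single point scale, 1/cos φ).
Areal scale = k² = sec²φ = 1/cos²(73.3°) = 1/0.2874² = 12.11.
Apparent area = 74700 × 12.11 ≈ 905000 km².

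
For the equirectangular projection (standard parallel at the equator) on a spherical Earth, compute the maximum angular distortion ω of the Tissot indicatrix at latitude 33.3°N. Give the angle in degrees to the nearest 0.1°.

Plate carrée maps x = Rλ, y = Rφ. The meridian scale is h = 1 and the parallel scale is k = 1/cos φ = sec φ.
At 33.3°: h = 1.000, k = 1.196; principal scales a = 1.196, b = 1.000.
sin(ω/2) = (a − b)/(a + b) = 0.1964/2.196 = 0.08944, so ω = 2 arcsin(0.08944) ≈ 10.3°.

10.3°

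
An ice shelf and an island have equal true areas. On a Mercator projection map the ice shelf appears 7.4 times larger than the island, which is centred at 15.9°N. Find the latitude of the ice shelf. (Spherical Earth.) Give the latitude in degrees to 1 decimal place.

For equal true areas on Mercator, apparent areas scale as sec²φ, so the ratio is cos²φ₂ / cos²φ₁.
cos²φ₂ / cos²φ₁ = 7.4  ⇒  cos φ₁ = cos 15.9° / √7.4 = 0.9617/2.720 = 0.3535.
φ₁ = arccos(0.3535) ≈ 69.3°.

69.3°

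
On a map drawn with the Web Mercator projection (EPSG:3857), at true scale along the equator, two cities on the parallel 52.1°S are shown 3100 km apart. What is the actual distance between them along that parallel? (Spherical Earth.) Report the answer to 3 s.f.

For Mercator, h = k = sec φ (a conformal cylindrical projection has a single point scale, 1/cos φ).
Along the parallel at 52.1°, map distances are exaggerated by k = sec 52.1° = 1.628.
True distance = 3100 / 1.628 = 3100 × cos 52.1° ≈ 1900 km.

1900 km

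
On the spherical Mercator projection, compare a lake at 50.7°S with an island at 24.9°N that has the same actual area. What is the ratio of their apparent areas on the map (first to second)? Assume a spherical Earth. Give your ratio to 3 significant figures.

2.05

On Mercator, area is exaggerated by sec²φ = 1/cos²φ.
At 50.7°: sec²(50.7°) = 1/0.6334² = 2.493.
At 24.9°: sec²(24.9°) = 1/0.9070² = 1.215.
Ratio = 2.493/1.215 = cos²(24.9°)/cos²(50.7°) ≈ 2.05.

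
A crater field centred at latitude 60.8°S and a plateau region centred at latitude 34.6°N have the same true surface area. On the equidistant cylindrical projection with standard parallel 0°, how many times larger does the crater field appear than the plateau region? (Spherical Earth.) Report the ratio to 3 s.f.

1.69

In the plate carrée (x = Rλ, y = Rφ), meridians are true-scale (h = 1) and parallels are stretched by k = sec φ.
Areal scale at 60.8°: h·k = 1.000 × 2.050 = 2.050.
Areal scale at 34.6°: h·k = 1.000 × 1.215 = 1.215.
Ratio = 2.050/1.215 ≈ 1.69.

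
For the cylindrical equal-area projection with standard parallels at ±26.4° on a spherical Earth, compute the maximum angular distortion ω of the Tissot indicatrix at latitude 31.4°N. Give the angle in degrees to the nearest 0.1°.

For cylindrical equal-area with standard parallel φ₀, h = cos φ / cos φ₀ and k = cos φ₀ / cos φ, so h·k = 1.
At 31.4°: h = 0.9529, k = 1.049; principal scales a = 1.049, b = 0.9529.
sin(ω/2) = (a − b)/(a + b) = 0.09646/2.002 = 0.04818, so ω = 2 arcsin(0.04818) ≈ 5.5°.

5.5°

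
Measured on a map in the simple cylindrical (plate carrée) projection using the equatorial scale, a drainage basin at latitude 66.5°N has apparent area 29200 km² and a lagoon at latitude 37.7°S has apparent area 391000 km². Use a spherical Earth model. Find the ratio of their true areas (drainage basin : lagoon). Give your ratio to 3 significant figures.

0.0376

Plate carrée has h = 1 and k = sec φ, giving areal scale sec φ; true area = (apparent area) · cos φ.
True area of drainage basin: 29200 × cos(66.5°) = 29200 × 0.3987 = 11640 km².
True area of lagoon: 391000 × cos(37.7°) = 391000 × 0.7912 = 309400 km².
Ratio = 11640 / 309400 ≈ 0.0376.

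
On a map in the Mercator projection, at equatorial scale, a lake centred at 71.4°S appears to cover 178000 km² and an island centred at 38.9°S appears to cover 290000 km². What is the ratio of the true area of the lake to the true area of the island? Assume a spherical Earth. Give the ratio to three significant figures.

On Mercator the areal scale is sec²φ, so true area = apparent × cos²φ.
True area of lake: 178000 × cos²(71.4°) = 178000 × 0.1017 = 18110 km².
True area of island: 290000 × cos²(38.9°) = 290000 × 0.6057 = 175600 km².
Ratio = 18110 / 175600 ≈ 0.103.

0.103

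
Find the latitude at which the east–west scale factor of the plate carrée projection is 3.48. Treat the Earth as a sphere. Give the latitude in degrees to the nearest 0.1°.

Plate carrée: h = 1, k = sec φ along parallels.
sec φ = 3.48  ⇒  cos φ = 0.2874  ⇒  φ ≈ 73.3°.

73.3°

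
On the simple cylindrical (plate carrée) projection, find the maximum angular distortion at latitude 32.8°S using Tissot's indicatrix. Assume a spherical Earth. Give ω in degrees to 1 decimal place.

Plate carrée maps x = Rλ, y = Rφ. The meridian scale is h = 1 and the parallel scale is k = 1/cos φ = sec φ.
At 32.8°: h = 1.000, k = 1.190; principal scales a = 1.190, b = 1.000.
sin(ω/2) = (a − b)/(a + b) = 0.1897/2.190 = 0.08662, so ω = 2 arcsin(0.08662) ≈ 9.9°.

9.9°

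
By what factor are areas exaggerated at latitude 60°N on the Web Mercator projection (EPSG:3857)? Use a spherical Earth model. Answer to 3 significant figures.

Mercator is conformal, so the point scale is isotropic: h = k = sec φ = 1/cos φ.
Areal scale = k² = sec²φ = 1/cos²(60°) = 1/0.5000² = 4.000.

4.00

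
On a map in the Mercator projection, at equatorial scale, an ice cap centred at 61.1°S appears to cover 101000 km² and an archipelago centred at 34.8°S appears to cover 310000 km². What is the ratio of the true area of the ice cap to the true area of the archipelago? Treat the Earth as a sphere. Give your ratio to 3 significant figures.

0.113

Since Mercator area scale is 1/cos²φ, the true area equals the apparent area multiplied by cos²φ.
True area of ice cap: 101000 × cos²(61.1°) = 101000 × 0.2336 = 23590 km².
True area of archipelago: 310000 × cos²(34.8°) = 310000 × 0.6743 = 209000 km².
Ratio = 23590 / 209000 ≈ 0.113.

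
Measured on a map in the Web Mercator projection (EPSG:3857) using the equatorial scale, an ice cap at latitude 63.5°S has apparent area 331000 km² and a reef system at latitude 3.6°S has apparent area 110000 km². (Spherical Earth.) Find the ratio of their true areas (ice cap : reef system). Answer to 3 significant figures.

0.601

Since Mercator area scale is 1/cos²φ, the true area equals the apparent area multiplied by cos²φ.
True area of ice cap: 331000 × cos²(63.5°) = 331000 × 0.1991 = 65900 km².
True area of reef system: 110000 × cos²(3.6°) = 110000 × 0.9961 = 109600 km².
Ratio = 65900 / 109600 ≈ 0.601.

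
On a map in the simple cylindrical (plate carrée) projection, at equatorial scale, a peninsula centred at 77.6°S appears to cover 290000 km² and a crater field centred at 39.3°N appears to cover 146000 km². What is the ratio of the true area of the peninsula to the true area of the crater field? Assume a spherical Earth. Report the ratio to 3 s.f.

Plate carrée has h = 1 and k = sec φ, giving areal scale sec φ; true area = (apparent area) · cos φ.
True area of peninsula: 290000 × cos(77.6°) = 290000 × 0.2147 = 62270 km².
True area of crater field: 146000 × cos(39.3°) = 146000 × 0.7738 = 113000 km².
Ratio = 62270 / 113000 ≈ 0.551.

0.551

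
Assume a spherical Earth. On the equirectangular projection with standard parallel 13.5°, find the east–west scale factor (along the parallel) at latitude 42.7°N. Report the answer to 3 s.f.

The equidistant cylindrical projection with φ₀ = 13.5° has h = 1 (meridians true) and k = cos φ₀ / cos φ along parallels.
k = cos 13.5° / cos 42.7° = 0.9724/0.7349 = 1.323.

1.32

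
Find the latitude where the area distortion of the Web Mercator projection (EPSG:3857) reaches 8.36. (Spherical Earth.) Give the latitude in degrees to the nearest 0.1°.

69.8°

Mercator areal scale is sec²φ.
sec²φ = 8.36  ⇒  cos²φ = 0.1196  ⇒  cos φ = 0.3459.
φ = arccos(0.3459) ≈ 69.8°.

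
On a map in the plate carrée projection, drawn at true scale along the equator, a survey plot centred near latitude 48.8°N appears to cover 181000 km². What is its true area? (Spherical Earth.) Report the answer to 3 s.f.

In the plate carrée (x = Rλ, y = Rφ), meridians are true-scale (h = 1) and parallels are stretched by k = sec φ.
Areal scale = h·k = 1 × sec φ; at 48.8°, h = 1.000, k = 1.518, so h·k = 1.518.
True area = apparent / (areal scale) = 181000 / 1.518 ≈ 119000 km².

119000 km²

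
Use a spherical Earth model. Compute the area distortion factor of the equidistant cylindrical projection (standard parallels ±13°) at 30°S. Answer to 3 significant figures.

1.13

In the equirectangular projection with standard parallel φ₀ = 13° (x = Rλ cos φ₀, y = Rφ), meridians are true-scale (h = 1) and the parallel scale is k = cos φ₀ / cos φ.
Areal scale = h·k = 1 × cos φ₀ / cos φ; at 30°, h = 1.000, k = 1.125, so h·k = 1.125.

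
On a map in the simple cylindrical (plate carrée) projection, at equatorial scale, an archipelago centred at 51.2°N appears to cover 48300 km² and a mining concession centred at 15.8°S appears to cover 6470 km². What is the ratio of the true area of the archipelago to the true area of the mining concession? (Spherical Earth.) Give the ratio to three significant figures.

Plate carrée has h = 1 and k = sec φ, giving areal scale sec φ; true area = (apparent area) · cos φ.
True area of archipelago: 48300 × cos(51.2°) = 48300 × 0.6266 = 30260 km².
True area of mining concession: 6470 × cos(15.8°) = 6470 × 0.9622 = 6226 km².
Ratio = 30260 / 6226 ≈ 4.86.

4.86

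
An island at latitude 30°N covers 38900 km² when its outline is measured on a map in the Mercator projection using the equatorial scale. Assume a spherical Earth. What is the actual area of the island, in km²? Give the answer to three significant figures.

29200 km²

For Mercator, h = k = sec φ (a conformal cylindrical projection has a single point scale, 1/cos φ).
Areal scale = k² = sec²φ = 1/cos²(30°) = 1/0.8660² = 1.333.
True area = apparent / (areal scale) = 38900 / 1.333 ≈ 29200 km².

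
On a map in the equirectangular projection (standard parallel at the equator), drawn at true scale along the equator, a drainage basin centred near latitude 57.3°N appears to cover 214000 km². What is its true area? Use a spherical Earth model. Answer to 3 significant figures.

116000 km²

In the plate carrée (x = Rλ, y = Rφ), meridians are true-scale (h = 1) and parallels are stretched by k = sec φ.
Areal scale = h·k = 1 × sec φ; at 57.3°, h = 1.000, k = 1.851, so h·k = 1.851.
True area = apparent / (areal scale) = 214000 / 1.851 ≈ 116000 km².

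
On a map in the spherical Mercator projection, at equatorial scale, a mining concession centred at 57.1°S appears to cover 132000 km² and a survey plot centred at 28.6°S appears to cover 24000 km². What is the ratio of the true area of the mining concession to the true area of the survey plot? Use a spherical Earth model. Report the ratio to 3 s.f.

Since Mercator area scale is 1/cos²φ, the true area equals the apparent area multiplied by cos²φ.
True area of mining concession: 132000 × cos²(57.1°) = 132000 × 0.2950 = 38950 km².
True area of survey plot: 24000 × cos²(28.6°) = 24000 × 0.7709 = 18500 km².
Ratio = 38950 / 18500 ≈ 2.11.

2.11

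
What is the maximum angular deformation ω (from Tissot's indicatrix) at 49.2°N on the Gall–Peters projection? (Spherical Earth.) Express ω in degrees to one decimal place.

Gall–Peters is a cylindrical equal-area projection with standard parallels at ±45°. A cylindrical equal-area projection with standard parallel φ₀ has meridian scale h = cos φ / cos φ₀ and parallel scale k = cos φ₀ / cos φ (so areas are preserved, h·k = 1).
At 49.2°: h = 0.9241, k = 1.082; principal scales a = 1.082, b = 0.9241.
sin(ω/2) = (a − b)/(a + b) = 0.1581/2.006 = 0.07880, so ω = 2 arcsin(0.07880) ≈ 9.0°.

9.0°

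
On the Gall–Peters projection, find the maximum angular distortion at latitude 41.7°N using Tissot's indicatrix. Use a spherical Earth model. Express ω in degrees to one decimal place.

6.2°

Gall–Peters is a cylindrical equal-area projection with standard parallels at ±45°. Cylindrical equal-area (φ₀ = 45°): h = cos φ / cos 45° along meridians, k = cos 45° / cos φ along parallels; h·k = 1.
At 41.7°: h = 1.056, k = 0.9471; principal scales a = 1.056, b = 0.9471.
sin(ω/2) = (a − b)/(a + b) = 0.1089/2.003 = 0.05435, so ω = 2 arcsin(0.05435) ≈ 6.2°.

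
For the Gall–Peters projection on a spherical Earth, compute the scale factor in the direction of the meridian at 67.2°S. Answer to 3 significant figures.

0.548

Gall–Peters is a cylindrical equal-area projection with standard parallels at ±45°. Cylindrical equal-area (φ₀ = 45°): h = cos φ / cos 45° along meridians, k = cos 45° / cos φ along parallels; h·k = 1.
h = cos 67.2° / cos 45° = 0.3875/0.7071 = 0.5480.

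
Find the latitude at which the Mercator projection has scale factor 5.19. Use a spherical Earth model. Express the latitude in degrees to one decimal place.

78.9°

Mercator scale is k = sec φ = 1/cos φ.
1/cos φ = 5.19  ⇒  cos φ = 0.1927  ⇒  φ = arccos(0.1927) ≈ 78.9°.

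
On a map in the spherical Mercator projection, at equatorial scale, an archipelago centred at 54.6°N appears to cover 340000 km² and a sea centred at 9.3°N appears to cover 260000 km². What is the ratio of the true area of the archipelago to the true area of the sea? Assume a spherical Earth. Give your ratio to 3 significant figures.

Since Mercator area scale is 1/cos²φ, the true area equals the apparent area multiplied by cos²φ.
True area of archipelago: 340000 × cos²(54.6°) = 340000 × 0.3356 = 114100 km².
True area of sea: 260000 × cos²(9.3°) = 260000 × 0.9739 = 253200 km².
Ratio = 114100 / 253200 ≈ 0.451.

0.451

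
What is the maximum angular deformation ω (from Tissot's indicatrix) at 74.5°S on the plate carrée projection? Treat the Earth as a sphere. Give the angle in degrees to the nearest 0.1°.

For the equirectangular projection with φ₀ = 0 (plate carrée), h = 1 along meridians and k = sec φ along parallels.
At 74.5°: h = 1.000, k = 3.742; principal scales a = 3.742, b = 1.000.
sin(ω/2) = (a − b)/(a + b) = 2.742/4.742 = 0.5782, so ω = 2 arcsin(0.5782) ≈ 70.7°.

70.7°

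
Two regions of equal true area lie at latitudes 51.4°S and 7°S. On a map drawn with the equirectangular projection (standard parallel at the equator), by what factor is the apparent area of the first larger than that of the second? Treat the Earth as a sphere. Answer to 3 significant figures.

For the equirectangular projection with φ₀ = 0 (plate carrée), h = 1 along meridians and k = sec φ along parallels.
Areal scale at 51.4°: h·k = 1.000 × 1.603 = 1.603.
Areal scale at 7°: h·k = 1.000 × 1.008 = 1.008.
Ratio = 1.603/1.008 ≈ 1.59.

1.59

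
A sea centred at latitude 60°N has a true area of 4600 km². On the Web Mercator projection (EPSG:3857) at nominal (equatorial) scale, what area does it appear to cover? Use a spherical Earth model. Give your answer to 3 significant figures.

For Mercator, h = k = sec φ (a conformal cylindrical projection has a single point scale, 1/cos φ).
Areal scale = k² = sec²φ = 1/cos²(60°) = 1/0.5000² = 4.000.
Apparent area = 4600 × 4.000 ≈ 18400 km².

18400 km²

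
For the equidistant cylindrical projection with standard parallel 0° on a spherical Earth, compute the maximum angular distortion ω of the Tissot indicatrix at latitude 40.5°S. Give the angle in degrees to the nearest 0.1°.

For the equirectangular projection with φ₀ = 0 (plate carrée), h = 1 along meridians and k = sec φ along parallels.
At 40.5°: h = 1.000, k = 1.315; principal scales a = 1.315, b = 1.000.
sin(ω/2) = (a − b)/(a + b) = 0.3151/2.315 = 0.1361, so ω = 2 arcsin(0.1361) ≈ 15.6°.

15.6°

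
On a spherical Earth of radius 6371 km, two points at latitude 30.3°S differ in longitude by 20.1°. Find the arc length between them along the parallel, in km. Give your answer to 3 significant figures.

1930 km

Arc length along a parallel = R cos φ · Δλ (with Δλ in radians).
= 6371 × cos 30.3° × (20.1° × π/180) = 6371 × 0.8634 × 0.3508 ≈ 1930 km.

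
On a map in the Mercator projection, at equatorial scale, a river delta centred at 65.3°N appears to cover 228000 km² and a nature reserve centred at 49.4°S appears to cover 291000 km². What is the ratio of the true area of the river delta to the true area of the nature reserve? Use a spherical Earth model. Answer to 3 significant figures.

0.323

Mercator's areal exaggeration is sec²φ; hence true area = (apparent area) · cos²φ.
True area of river delta: 228000 × cos²(65.3°) = 228000 × 0.1746 = 39810 km².
True area of nature reserve: 291000 × cos²(49.4°) = 291000 × 0.4235 = 123200 km².
Ratio = 39810 / 123200 ≈ 0.323.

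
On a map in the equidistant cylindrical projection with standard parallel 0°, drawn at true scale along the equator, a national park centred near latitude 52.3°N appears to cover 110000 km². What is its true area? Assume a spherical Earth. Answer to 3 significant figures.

Plate carrée maps x = Rλ, y = Rφ. The meridian scale is h = 1 and the parallel scale is k = 1/cos φ = sec φ.
Areal scale = h·k = 1 × sec φ; at 52.3°, h = 1.000, k = 1.635, so h·k = 1.635.
True area = apparent / (areal scale) = 110000 / 1.635 ≈ 67300 km².

67300 km²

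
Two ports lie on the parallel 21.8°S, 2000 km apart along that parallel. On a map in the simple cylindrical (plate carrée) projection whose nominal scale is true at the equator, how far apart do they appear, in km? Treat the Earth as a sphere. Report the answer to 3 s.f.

In the plate carrée (x = Rλ, y = Rφ), meridians are true-scale (h = 1) and parallels are stretched by k = sec φ.
Along the parallel, k = sec 21.8° = 1/0.9285 = 1.077.
Map distance = 2000 × 1.077 ≈ 2150 km.

2150 km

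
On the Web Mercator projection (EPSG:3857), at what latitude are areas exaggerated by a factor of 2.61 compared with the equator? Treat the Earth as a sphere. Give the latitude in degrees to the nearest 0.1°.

Mercator areal scale is sec²φ.
sec²φ = 2.61  ⇒  cos²φ = 0.3831  ⇒  cos φ = 0.6190.
φ = arccos(0.6190) ≈ 51.8°.

51.8°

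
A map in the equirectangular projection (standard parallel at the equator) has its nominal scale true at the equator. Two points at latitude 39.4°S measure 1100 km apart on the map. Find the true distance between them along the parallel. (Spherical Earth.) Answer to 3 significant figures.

For the equirectangular projection with φ₀ = 0 (plate carrée), h = 1 along meridians and k = sec φ along parallels.
Along the parallel at 39.4°, map distances are exaggerated by k = sec 39.4° = 1.294.
True distance = 1100 / 1.294 = 1100 × cos 39.4° ≈ 850 km.

850 km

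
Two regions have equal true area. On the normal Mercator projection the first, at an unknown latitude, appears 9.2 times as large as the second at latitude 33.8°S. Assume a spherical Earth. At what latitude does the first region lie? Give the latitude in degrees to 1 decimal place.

74.1°

For equal true areas on Mercator, apparent areas scale as sec²φ, so the ratio is cos²φ₂ / cos²φ₁.
cos²φ₂ / cos²φ₁ = 9.2  ⇒  cos φ₁ = cos 33.8° / √9.2 = 0.8310/3.033 = 0.2740.
φ₁ = arccos(0.2740) ≈ 74.1°.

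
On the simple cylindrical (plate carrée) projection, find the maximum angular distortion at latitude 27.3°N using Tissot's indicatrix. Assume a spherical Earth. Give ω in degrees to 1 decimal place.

6.8°

Plate carrée maps x = Rλ, y = Rφ. The meridian scale is h = 1 and the parallel scale is k = 1/cos φ = sec φ.
At 27.3°: h = 1.000, k = 1.125; principal scales a = 1.125, b = 1.000.
sin(ω/2) = (a − b)/(a + b) = 0.1253/2.125 = 0.05898, so ω = 2 arcsin(0.05898) ≈ 6.8°.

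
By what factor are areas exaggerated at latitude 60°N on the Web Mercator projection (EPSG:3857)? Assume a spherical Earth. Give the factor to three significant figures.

4.00

For Mercator, h = k = sec φ (a conformal cylindrical projection has a single point scale, 1/cos φ).
Areal scale = k² = sec²φ = 1/cos²(60°) = 1/0.5000² = 4.000.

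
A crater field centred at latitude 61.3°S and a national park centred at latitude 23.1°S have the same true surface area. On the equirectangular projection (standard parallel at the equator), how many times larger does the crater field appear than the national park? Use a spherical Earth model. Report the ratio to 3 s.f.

For the equirectangular projection with φ₀ = 0 (plate carrée), h = 1 along meridians and k = sec φ along parallels.
Areal scale at 61.3°: h·k = 1.000 × 2.082 = 2.082.
Areal scale at 23.1°: h·k = 1.000 × 1.087 = 1.087.
Ratio = 2.082/1.087 ≈ 1.92.

1.92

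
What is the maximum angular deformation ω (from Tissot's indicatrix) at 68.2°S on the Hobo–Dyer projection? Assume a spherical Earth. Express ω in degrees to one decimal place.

Hobo–Dyer is a cylindrical equal-area projection with standard parallels at ±37.5°. For cylindrical equal-area with standard parallel φ₀, h = cos φ / cos φ₀ and k = cos φ₀ / cos φ, so h·k = 1.
At 68.2°: h = 0.4681, k = 2.136; principal scales a = 2.136, b = 0.4681.
sin(ω/2) = (a − b)/(a + b) = 1.668/2.604 = 0.6405, so ω = 2 arcsin(0.6405) ≈ 79.7°.

79.7°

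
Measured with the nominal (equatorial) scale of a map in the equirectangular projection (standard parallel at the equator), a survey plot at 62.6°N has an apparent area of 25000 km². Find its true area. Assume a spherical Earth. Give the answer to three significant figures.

11500 km²

In the plate carrée (x = Rλ, y = Rφ), meridians are true-scale (h = 1) and parallels are stretched by k = sec φ.
Areal scale = h·k = 1 × sec φ; at 62.6°, h = 1.000, k = 2.173, so h·k = 2.173.
True area = apparent / (areal scale) = 25000 / 2.173 ≈ 11500 km².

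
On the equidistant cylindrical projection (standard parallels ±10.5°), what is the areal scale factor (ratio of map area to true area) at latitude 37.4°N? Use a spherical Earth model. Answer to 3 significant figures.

With standard parallel φ₀ = 10.5°, the equirectangular projection gives x = Rλ cos φ₀, y = Rφ, so h = 1 and k = cos 10.5° / cos φ.
Areal scale = h·k = 1 × cos φ₀ / cos φ; at 37.4°, h = 1.000, k = 1.238, so h·k = 1.238.

1.24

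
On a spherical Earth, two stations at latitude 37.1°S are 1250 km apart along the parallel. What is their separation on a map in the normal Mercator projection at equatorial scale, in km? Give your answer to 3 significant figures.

For Mercator, h = k = sec φ (a conformal cylindrical projection has a single point scale, 1/cos φ).
Along the parallel, k = sec 37.1° = 1/0.7976 = 1.254.
Map distance = 1250 × 1.254 ≈ 1570 km.

1570 km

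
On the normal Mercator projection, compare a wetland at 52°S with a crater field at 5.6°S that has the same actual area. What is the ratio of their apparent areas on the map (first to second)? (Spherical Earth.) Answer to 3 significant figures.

2.61

On Mercator, area is exaggerated by sec²φ = 1/cos²φ.
At 52°: sec²(52°) = 1/0.6157² = 2.638.
At 5.6°: sec²(5.6°) = 1/0.9952² = 1.010.
Ratio = 2.638/1.010 = cos²(5.6°)/cos²(52°) ≈ 2.61.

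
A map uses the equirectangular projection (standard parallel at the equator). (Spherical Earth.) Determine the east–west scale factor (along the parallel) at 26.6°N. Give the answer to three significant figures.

1.12

For the equirectangular projection with φ₀ = 0 (plate carrée), h = 1 along meridians and k = sec φ along parallels.
k = 1/cos 26.6° = 1/0.8942 = 1.118.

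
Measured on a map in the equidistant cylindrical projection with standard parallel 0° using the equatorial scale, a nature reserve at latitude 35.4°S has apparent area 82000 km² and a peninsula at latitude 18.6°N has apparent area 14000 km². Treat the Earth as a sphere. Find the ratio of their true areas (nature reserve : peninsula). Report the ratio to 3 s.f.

Plate carrée has h = 1 and k = sec φ, giving areal scale sec φ; true area = (apparent area) · cos φ.
True area of nature reserve: 82000 × cos(35.4°) = 82000 × 0.8151 = 66840 km².
True area of peninsula: 14000 × cos(18.6°) = 14000 × 0.9478 = 13270 km².
Ratio = 66840 / 13270 ≈ 5.04.

5.04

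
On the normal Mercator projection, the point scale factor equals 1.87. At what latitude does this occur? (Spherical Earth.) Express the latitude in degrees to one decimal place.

57.7°

Mercator scale is k = sec φ = 1/cos φ.
1/cos φ = 1.87  ⇒  cos φ = 0.5348  ⇒  φ = arccos(0.5348) ≈ 57.7°.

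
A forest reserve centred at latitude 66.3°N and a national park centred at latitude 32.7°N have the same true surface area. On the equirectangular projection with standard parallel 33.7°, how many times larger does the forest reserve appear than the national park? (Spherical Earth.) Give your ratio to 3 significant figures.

The equidistant cylindrical projection with φ₀ = 33.7° has h = 1 (meridians true) and k = cos φ₀ / cos φ along parallels.
Areal scale at 66.3°: h·k = 1.000 × 2.070 = 2.070.
Areal scale at 32.7°: h·k = 1.000 × 0.9886 = 0.9886.
Ratio = 2.070/0.9886 ≈ 2.09.

2.09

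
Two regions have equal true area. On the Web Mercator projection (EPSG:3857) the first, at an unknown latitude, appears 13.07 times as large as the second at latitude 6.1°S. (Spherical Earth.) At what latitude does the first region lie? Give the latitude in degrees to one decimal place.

Mercator areal scale is sec²φ, so apparent-area ratio = sec²φ₁ / sec²φ₂ = cos²φ₂ / cos²φ₁.
cos²φ₂ / cos²φ₁ = 13.07  ⇒  cos φ₁ = cos 6.1° / √13.07 = 0.9943/3.615 = 0.2750.
φ₁ = arccos(0.2750) ≈ 74.0°.

74.0°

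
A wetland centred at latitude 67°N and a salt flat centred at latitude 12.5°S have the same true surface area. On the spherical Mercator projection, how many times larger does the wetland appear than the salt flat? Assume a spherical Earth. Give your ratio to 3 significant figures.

6.24

On Mercator, area is exaggerated by sec²φ = 1/cos²φ.
At 67°: sec²(67°) = 1/0.3907² = 6.550.
At 12.5°: sec²(12.5°) = 1/0.9763² = 1.049.
Ratio = 6.550/1.049 = cos²(12.5°)/cos²(67°) ≈ 6.24.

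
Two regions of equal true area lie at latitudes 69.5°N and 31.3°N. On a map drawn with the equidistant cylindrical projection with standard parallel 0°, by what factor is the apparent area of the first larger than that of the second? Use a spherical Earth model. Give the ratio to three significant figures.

2.44

Plate carrée maps x = Rλ, y = Rφ. The meridian scale is h = 1 and the parallel scale is k = 1/cos φ = sec φ.
Areal scale at 69.5°: h·k = 1.000 × 2.855 = 2.855.
Areal scale at 31.3°: h·k = 1.000 × 1.170 = 1.170.
Ratio = 2.855/1.170 ≈ 2.44.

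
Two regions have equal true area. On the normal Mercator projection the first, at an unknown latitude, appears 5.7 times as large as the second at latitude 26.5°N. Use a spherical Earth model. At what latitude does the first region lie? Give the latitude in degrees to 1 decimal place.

On Mercator, (apparent₁)/(apparent₂) = sec²φ₁ / sec²φ₂ when true areas are equal.
cos²φ₂ / cos²φ₁ = 5.7  ⇒  cos φ₁ = cos 26.5° / √5.7 = 0.8949/2.387 = 0.3748.
φ₁ = arccos(0.3748) ≈ 68.0°.

68.0°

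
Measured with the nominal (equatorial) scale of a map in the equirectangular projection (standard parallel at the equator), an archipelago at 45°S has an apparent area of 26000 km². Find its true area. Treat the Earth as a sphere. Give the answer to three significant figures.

18400 km²

In the plate carrée (x = Rλ, y = Rφ), meridians are true-scale (h = 1) and parallels are stretched by k = sec φ.
Areal scale = h·k = 1 × sec φ; at 45°, h = 1.000, k = 1.414, so h·k = 1.414.
True area = apparent / (areal scale) = 26000 / 1.414 ≈ 18400 km².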